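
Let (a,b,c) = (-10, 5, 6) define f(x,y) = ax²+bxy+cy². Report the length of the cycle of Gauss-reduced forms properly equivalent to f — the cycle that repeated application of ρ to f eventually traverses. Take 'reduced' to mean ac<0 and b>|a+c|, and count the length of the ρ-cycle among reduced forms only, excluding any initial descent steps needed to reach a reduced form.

D = 265, ⌊√D⌋ = 16
river: ρ → (6,7,-9)
river: ρ → (-9,11,4)
river: ρ → (4,13,-6)
river: ρ → (-6,11,6)
river: ρ → (6,13,-4)
river: ρ → (-4,11,9)
river: ρ → (9,7,-6)
river: ρ → (-6,5,10)
river: ρ → (10,15,-1)
river: ρ → (-1,15,10)
river: ρ → (10,5,-6)
river: ρ → (-6,7,9)
river: ρ → (9,11,-4)
river: ρ → (-4,13,6)
river: ρ → (6,11,-6)
river: ρ → (-6,13,4)
river: ρ → (4,11,-9)
river: ρ → (-9,7,6)
river: ρ → (6,5,-10)
river: ρ → (-10,15,1)
river: ρ → (1,15,-10)
river: ρ → (-10,5,6)
ρ-cycle length = 22 (tail of 0 descent steps not counted)

22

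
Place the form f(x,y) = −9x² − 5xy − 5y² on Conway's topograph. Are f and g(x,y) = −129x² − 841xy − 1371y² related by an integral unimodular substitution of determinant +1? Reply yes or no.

D₁ = -155, D₂ = -155
f is negative-definite; reduce −f:
−f: flip: (9,5,5)→(5,-5,9)
−f: translate: b→5 (≡-5 mod 10), so (5,-5,9)→(5,5,9)
−f: reduced (well bottom): (5,5,9) with a≤c, −a<b≤a
flip sign back: reduced form of f is (-5,-5,-9)
g is negative-definite; reduce −g:
−g: translate: b→67 (≡841 mod 258), so (129,841,1371)→(129,67,9)
−g: flip: (129,67,9)→(9,-67,129)
−g: translate: b→5 (≡-67 mod 18), so (9,-67,129)→(9,5,5)
−g: flip: (9,5,5)→(5,-5,9)
−g: translate: b→5 (≡-5 mod 10), so (5,-5,9)→(5,5,9)
−g: reduced (well bottom): (5,5,9) with a≤c, −a<b≤a
flip sign back: reduced form of g is (-5,-5,-9)
reduced forms (-5, -5, -9) vs (-5, -5, -9) ⇒ equivalent

yes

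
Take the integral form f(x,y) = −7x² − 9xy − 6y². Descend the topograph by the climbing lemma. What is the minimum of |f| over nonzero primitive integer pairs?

translate: b→-5 (≡9 mod 14), so (7,9,6)→(7,-5,4)
flip: (7,-5,4)→(4,5,7)
translate: b→-3 (≡5 mod 8), so (4,5,7)→(4,-3,6)
reduced (well bottom): (4,-3,6) with a≤c, −a<b≤a
well minimum |f| = |-4| = 4 (negative-definite)

4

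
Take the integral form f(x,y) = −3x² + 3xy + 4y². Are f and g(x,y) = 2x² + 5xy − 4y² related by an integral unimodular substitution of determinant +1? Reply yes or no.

D₁ = 57, D₂ = 57
river cycle of f (length 6): (4, 5, -2), (-2, 7, 1), (1, 7, -2), (-2, 5, 4), (4, 3, -3), (-3, 3, 4)
river cycle of g (length 6): (-4, 3, 3), (3, 3, -4), (-4, 5, 2), (2, 7, -1), (-1, 7, 2), (2, 5, -4)
cycles differ ⇒ inequivalent

no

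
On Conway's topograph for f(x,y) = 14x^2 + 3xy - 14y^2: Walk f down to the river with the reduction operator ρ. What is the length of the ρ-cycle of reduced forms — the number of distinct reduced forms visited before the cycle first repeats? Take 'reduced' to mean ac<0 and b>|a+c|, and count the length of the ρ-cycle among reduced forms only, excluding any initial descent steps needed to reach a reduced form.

D = 793, ⌊√D⌋ = 28
river: ρ → (-14,25,3)
river: ρ → (3,23,-22)
river: ρ → (-22,21,4)
river: ρ → (4,27,-4)
river: ρ → (-4,21,22)
river: ρ → (22,23,-3)
river: ρ → (-3,25,14)
river: ρ → (14,3,-14)
ρ-cycle length = 8 (tail of 0 descent steps not counted)

8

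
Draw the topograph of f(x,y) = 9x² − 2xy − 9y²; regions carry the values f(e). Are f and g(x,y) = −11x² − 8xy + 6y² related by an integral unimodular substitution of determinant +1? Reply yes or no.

D₁ = 328, D₂ = 328
river cycle of f (length 6): (-9, 2, 9), (9, 16, -2), (-2, 16, 9), (9, 2, -9), (-9, 16, 2), (2, 16, -9)
river cycle of g (length 6): (6, 8, -11), (-11, 14, 3), (3, 16, -6), (-6, 8, 11), (11, 14, -3), (-3, 16, 6)
cycles differ ⇒ inequivalent

no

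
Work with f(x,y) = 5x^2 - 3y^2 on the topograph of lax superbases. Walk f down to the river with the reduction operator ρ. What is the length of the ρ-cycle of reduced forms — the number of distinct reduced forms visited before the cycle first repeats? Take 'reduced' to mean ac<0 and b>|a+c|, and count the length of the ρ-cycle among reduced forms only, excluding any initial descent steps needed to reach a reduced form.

D = 60, ⌊√D⌋ = 7
descent: ρ → (-3,6,2)  [lands on river]
river: ρ → (2,6,-3)
ρ-cycle length = 2 (tail of 1 descent step not counted)

2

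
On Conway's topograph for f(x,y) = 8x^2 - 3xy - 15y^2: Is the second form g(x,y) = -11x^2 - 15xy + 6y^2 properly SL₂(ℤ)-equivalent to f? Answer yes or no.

D₁ = 489, D₂ = 489
river cycle of f (length 22): (8, 13, -10), (-10, 7, 11), (11, 15, -6), (-6, 21, 2), (2, 19, -16), (-16, 13, 5), (5, 17, -10), (-10, 3, 12), (12, 21, -1), (-1, 21, 12), … (12 more)
river cycle of g (length 22): (6, 15, -11), (-11, 7, 10), (10, 13, -8), (-8, 19, 4), (4, 21, -3), (-3, 21, 4), (4, 19, -8), (-8, 13, 10), (10, 7, -11), (-11, 15, 6), … (12 more)
cycles differ ⇒ inequivalent

no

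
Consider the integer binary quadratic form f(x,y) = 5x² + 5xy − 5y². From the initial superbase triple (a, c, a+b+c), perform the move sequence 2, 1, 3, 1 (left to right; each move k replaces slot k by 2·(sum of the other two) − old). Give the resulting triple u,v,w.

start (5,-5,5) = (f(1,0),f(0,1),f(1,1))
replace slot 2: 2·(5+5) − (-5) = 25 → (5,25,5)
replace slot 1: 2·(25+5) − 5 = 55 → (55,25,5)
replace slot 3: 2·(55+25) − 5 = 155 → (55,25,155)
replace slot 1: 2·(25+155) − 55 = 305 → (305,25,155)

305,25,155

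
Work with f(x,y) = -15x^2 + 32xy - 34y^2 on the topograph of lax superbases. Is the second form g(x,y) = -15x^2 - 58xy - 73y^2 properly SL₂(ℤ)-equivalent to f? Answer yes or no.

D₁ = -1016, D₂ = -1016
f is negative-definite; reduce −f:
−f: translate: b→-2 (≡-32 mod 30), so (15,-32,34)→(15,-2,17)
−f: reduced (well bottom): (15,-2,17) with a≤c, −a<b≤a
flip sign back: reduced form of f is (-15,2,-17)
g is negative-definite; reduce −g:
−g: translate: b→-2 (≡58 mod 30), so (15,58,73)→(15,-2,17)
−g: reduced (well bottom): (15,-2,17) with a≤c, −a<b≤a
flip sign back: reduced form of g is (-15,2,-17)
reduced forms (-15, 2, -17) vs (-15, 2, -17) ⇒ equivalent

yes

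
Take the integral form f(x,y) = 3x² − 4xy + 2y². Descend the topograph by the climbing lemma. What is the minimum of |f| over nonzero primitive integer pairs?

translate: b→2 (≡-4 mod 6), so (3,-4,2)→(3,2,1)
flip: (3,2,1)→(1,-2,3)
translate: b→0 (≡-2 mod 2), so (1,-2,3)→(1,0,2)
reduced (well bottom): (1,0,2) with a≤c, −a<b≤a
well minimum = a = 1

1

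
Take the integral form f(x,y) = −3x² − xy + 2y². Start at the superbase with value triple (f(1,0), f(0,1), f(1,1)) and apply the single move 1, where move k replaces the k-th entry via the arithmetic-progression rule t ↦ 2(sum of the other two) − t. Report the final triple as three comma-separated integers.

start (-3,2,-2) = (f(1,0),f(0,1),f(1,1))
replace slot 1: 2·(2+(-2)) − (-3) = 3 → (3,2,-2)

3,2,-2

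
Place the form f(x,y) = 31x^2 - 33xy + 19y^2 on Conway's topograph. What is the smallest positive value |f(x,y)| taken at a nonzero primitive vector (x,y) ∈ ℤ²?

translate: b→29 (≡-33 mod 62), so (31,-33,19)→(31,29,17)
flip: (31,29,17)→(17,-29,31)
translate: b→5 (≡-29 mod 34), so (17,-29,31)→(17,5,19)
reduced (well bottom): (17,5,19) with a≤c, −a<b≤a
well minimum = a = 17

17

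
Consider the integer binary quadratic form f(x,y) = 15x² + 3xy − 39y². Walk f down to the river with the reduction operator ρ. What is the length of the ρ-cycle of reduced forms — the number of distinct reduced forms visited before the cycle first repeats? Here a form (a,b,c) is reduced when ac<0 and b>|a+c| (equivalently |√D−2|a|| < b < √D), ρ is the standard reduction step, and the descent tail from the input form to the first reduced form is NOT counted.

D = 2349, ⌊√D⌋ = 48
descent: ρ → (-39,-3,15)
descent: ρ → (15,33,-21)  [lands on river]
river: ρ → (-21,9,27)
river: ρ → (27,45,-3)
river: ρ → (-3,45,27)
river: ρ → (27,9,-21)
river: ρ → (-21,33,15)
river: ρ → (15,27,-27)
river: ρ → (-27,27,15)
ρ-cycle length = 8 (tail of 2 descent steps not counted)

8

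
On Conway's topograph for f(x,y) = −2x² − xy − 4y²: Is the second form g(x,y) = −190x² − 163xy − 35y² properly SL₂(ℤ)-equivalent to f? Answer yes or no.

D₁ = -31, D₂ = -31
f is negative-definite; reduce −f:
−f: reduced (well bottom): (2,1,4) with a≤c, −a<b≤a
flip sign back: reduced form of f is (-2,-1,-4)
g is negative-definite; reduce −g:
−g: flip: (190,163,35)→(35,-163,190)
−g: translate: b→-23 (≡-163 mod 70), so (35,-163,190)→(35,-23,4)
−g: flip: (35,-23,4)→(4,23,35)
−g: translate: b→-1 (≡23 mod 8), so (4,23,35)→(4,-1,2)
−g: flip: (4,-1,2)→(2,1,4)
−g: reduced (well bottom): (2,1,4) with a≤c, −a<b≤a
flip sign back: reduced form of g is (-2,-1,-4)
reduced forms (-2, -1, -4) vs (-2, -1, -4) ⇒ equivalent

yes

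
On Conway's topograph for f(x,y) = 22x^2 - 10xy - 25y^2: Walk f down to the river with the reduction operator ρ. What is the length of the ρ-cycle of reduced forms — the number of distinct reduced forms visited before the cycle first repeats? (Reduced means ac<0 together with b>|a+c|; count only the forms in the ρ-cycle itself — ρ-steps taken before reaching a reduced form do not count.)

D = 2300, ⌊√D⌋ = 47
descent: ρ → (-25,10,22)  [lands on river]
river: ρ → (22,34,-13)
river: ρ → (-13,44,7)
river: ρ → (7,40,-25)
ρ-cycle length = 4 (tail of 1 descent step not counted)

4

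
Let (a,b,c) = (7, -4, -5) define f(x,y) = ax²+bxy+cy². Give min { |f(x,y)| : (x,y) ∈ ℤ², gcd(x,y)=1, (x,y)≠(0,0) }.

descent: ρ → (-5,4,7)  [lands on river]
river: ρ → (7,10,-2)
river: ρ → (-2,10,7)
river: ρ → (7,4,-5)
river: ρ → (-5,6,6)
river: ρ → (6,6,-5)
closes: descent 1, river 6
min |a| on river = 2

2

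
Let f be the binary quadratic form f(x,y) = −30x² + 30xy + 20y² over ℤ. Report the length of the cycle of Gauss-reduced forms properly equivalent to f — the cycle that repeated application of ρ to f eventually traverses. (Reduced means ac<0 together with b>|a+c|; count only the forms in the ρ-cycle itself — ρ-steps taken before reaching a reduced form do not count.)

D = 3300, ⌊√D⌋ = 57
river: ρ → (20,50,-10)
river: ρ → (-10,50,20)
river: ρ → (20,30,-30)
river: ρ → (-30,30,20)
ρ-cycle length = 4 (tail of 0 descent steps not counted)

4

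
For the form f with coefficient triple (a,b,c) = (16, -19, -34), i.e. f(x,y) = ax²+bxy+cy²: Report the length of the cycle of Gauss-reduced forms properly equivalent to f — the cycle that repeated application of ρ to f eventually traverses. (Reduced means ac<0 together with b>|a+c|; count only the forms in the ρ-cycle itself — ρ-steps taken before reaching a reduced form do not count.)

D = 2537, ⌊√D⌋ = 50
descent: ρ → (-34,19,16)  [lands on river]
river: ρ → (16,45,-8)
river: ρ → (-8,35,41)
river: ρ → (41,47,-2)
river: ρ → (-2,49,17)
river: ρ → (17,19,-32)
river: ρ → (-32,45,4)
river: ρ → (4,43,-43)
river: ρ → (-43,43,4)
river: ρ → (4,45,-32)
river: ρ → (-32,19,17)
river: ρ → (17,49,-2)
river: ρ → (-2,47,41)
river: ρ → (41,35,-8)
river: ρ → (-8,45,16)
river: ρ → (16,19,-34)
river: ρ → (-34,49,1)
river: ρ → (1,49,-34)
ρ-cycle length = 18 (tail of 1 descent step not counted)

18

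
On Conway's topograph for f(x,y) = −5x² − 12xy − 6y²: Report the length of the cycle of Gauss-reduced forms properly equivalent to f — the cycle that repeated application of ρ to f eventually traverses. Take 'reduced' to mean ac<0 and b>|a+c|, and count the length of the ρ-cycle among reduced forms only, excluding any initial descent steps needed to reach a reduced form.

D = 24, ⌊√D⌋ = 4
descent: ρ → (-6,0,1)
descent: ρ → (1,4,-2)  [lands on river]
river: ρ → (-2,4,1)
ρ-cycle length = 2 (tail of 2 descent steps not counted)

2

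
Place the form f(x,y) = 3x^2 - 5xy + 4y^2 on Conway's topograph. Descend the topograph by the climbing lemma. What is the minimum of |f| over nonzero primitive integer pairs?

translate: b→1 (≡-5 mod 6), so (3,-5,4)→(3,1,2)
flip: (3,1,2)→(2,-1,3)
reduced (well bottom): (2,-1,3) with a≤c, −a<b≤a
well minimum = a = 2

2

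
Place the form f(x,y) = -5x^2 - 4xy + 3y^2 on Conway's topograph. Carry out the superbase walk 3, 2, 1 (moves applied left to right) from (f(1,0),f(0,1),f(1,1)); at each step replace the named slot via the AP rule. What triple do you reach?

start (-5,3,-6) = (f(1,0),f(0,1),f(1,1))
replace slot 3: 2·((-5)+3) − (-6) = 2 → (-5,3,2)
replace slot 2: 2·((-5)+2) − 3 = -9 → (-5,-9,2)
replace slot 1: 2·((-9)+2) − (-5) = -9 → (-9,-9,2)

-9,-9,2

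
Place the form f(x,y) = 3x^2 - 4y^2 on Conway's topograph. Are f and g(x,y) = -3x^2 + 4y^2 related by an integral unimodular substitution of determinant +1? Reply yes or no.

D₁ = 48, D₂ = 48
river cycle of f (length 2): (3, 6, -1), (-1, 6, 3)
river cycle of g (length 2): (-3, 6, 1), (1, 6, -3)
cycles differ ⇒ inequivalent

no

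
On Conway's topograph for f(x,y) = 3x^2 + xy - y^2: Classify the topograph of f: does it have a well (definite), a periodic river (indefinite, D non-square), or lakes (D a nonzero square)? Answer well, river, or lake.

D = b²−4ac = 1² − 4·3·(-1) = 13
D > 0 non-square ⇒ indefinite ⇒ periodic river

river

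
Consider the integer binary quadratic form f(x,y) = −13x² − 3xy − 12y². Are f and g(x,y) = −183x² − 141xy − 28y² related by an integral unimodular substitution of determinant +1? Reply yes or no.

D₁ = -615, D₂ = -615
f is negative-definite; reduce −f:
−f: flip: (13,3,12)→(12,-3,13)
−f: reduced (well bottom): (12,-3,13) with a≤c, −a<b≤a
flip sign back: reduced form of f is (-12,3,-13)
g is negative-definite; reduce −g:
−g: flip: (183,141,28)→(28,-141,183)
−g: translate: b→27 (≡-141 mod 56), so (28,-141,183)→(28,27,12)
−g: flip: (28,27,12)→(12,-27,28)
−g: translate: b→-3 (≡-27 mod 24), so (12,-27,28)→(12,-3,13)
−g: reduced (well bottom): (12,-3,13) with a≤c, −a<b≤a
flip sign back: reduced form of g is (-12,3,-13)
reduced forms (-12, 3, -13) vs (-12, 3, -13) ⇒ equivalent

yes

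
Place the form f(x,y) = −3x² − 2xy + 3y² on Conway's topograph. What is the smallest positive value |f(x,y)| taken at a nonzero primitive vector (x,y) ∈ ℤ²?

descent: ρ → (3,2,-3)  [lands on river]
river: ρ → (-3,4,2)
river: ρ → (2,4,-3)
river: ρ → (-3,2,3)
river: ρ → (3,4,-2)
river: ρ → (-2,4,3)
closes: descent 1, river 6
min |a| on river = 2

2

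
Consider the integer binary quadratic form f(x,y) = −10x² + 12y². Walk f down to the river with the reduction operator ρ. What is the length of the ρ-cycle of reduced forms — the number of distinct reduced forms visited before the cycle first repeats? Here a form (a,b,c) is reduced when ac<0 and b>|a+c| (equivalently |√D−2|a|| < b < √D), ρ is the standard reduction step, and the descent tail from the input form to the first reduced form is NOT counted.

D = 480, ⌊√D⌋ = 21
descent: ρ → (12,0,-10)
descent: ρ → (-10,20,2)  [lands on river]
river: ρ → (2,20,-10)
ρ-cycle length = 2 (tail of 2 descent steps not counted)

2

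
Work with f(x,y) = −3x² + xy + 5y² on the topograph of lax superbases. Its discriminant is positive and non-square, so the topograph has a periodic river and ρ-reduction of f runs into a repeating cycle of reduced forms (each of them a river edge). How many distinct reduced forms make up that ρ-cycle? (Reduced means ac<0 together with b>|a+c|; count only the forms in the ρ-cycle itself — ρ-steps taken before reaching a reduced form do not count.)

D = 61, ⌊√D⌋ = 7
descent: ρ → (5,-1,-3)
descent: ρ → (-3,7,1)  [lands on river]
river: ρ → (1,7,-3)
river: ρ → (-3,5,3)
river: ρ → (3,7,-1)
river: ρ → (-1,7,3)
river: ρ → (3,5,-3)
ρ-cycle length = 6 (tail of 2 descent steps not counted)

6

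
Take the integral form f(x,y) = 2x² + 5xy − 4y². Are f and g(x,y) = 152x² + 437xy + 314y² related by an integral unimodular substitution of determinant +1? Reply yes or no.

D₁ = 57, D₂ = 57
river cycle of f (length 6): (-4, 3, 3), (3, 3, -4), (-4, 5, 2), (2, 7, -1), (-1, 7, 2), (2, 5, -4)
river cycle of g (length 6): (2, 5, -4), (-4, 3, 3), (3, 3, -4), (-4, 5, 2), (2, 7, -1), (-1, 7, 2)
cycles coincide ⇒ equivalent

yes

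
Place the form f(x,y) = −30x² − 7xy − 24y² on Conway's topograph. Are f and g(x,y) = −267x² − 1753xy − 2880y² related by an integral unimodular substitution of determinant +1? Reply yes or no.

D₁ = -2831, D₂ = -2831
f is negative-definite; reduce −f:
−f: flip: (30,7,24)→(24,-7,30)
−f: reduced (well bottom): (24,-7,30) with a≤c, −a<b≤a
flip sign back: reduced form of f is (-24,7,-30)
g is negative-definite; reduce −g:
−g: translate: b→151 (≡1753 mod 534), so (267,1753,2880)→(267,151,24)
−g: flip: (267,151,24)→(24,-151,267)
−g: translate: b→-7 (≡-151 mod 48), so (24,-151,267)→(24,-7,30)
−g: reduced (well bottom): (24,-7,30) with a≤c, −a<b≤a
flip sign back: reduced form of g is (-24,7,-30)
reduced forms (-24, 7, -30) vs (-24, 7, -30) ⇒ equivalent

yes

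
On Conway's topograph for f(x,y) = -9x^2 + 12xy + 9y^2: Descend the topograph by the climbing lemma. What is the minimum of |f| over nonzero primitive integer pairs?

river: ρ → (9,6,-12)
river: ρ → (-12,18,3)
river: ρ → (3,18,-12)
river: ρ → (-12,6,9)
river: ρ → (9,12,-9)
river: ρ → (-9,6,12)
river: ρ → (12,18,-3)
river: ρ → (-3,18,12)
river: ρ → (12,6,-9)
river: ρ → (-9,12,9)
closes: descent 0, river 10
min |a| on river = 3

3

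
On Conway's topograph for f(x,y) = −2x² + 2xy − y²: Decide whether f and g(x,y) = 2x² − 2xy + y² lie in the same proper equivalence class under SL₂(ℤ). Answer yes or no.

D₁ = -4, D₂ = -4
f is negative-definite; reduce −f:
−f: translate: b→2 (≡-2 mod 4), so (2,-2,1)→(2,2,1)
−f: flip: (2,2,1)→(1,-2,2)
−f: translate: b→0 (≡-2 mod 2), so (1,-2,2)→(1,0,1)
−f: reduced (well bottom): (1,0,1) with a≤c, −a<b≤a
flip sign back: reduced form of f is (-1,0,-1)
g: translate: b→2 (≡-2 mod 4), so (2,-2,1)→(2,2,1)
g: flip: (2,2,1)→(1,-2,2)
g: translate: b→0 (≡-2 mod 2), so (1,-2,2)→(1,0,1)
g: reduced (well bottom): (1,0,1) with a≤c, −a<b≤a
reduced forms (-1, 0, -1) vs (1, 0, 1) ⇒ inequivalent

no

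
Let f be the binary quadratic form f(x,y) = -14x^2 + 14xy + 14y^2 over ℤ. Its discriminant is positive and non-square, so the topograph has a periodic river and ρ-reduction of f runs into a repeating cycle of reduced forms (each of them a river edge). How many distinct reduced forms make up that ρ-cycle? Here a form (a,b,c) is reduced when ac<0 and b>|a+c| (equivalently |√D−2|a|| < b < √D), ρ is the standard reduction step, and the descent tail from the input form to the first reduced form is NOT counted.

D = 980, ⌊√D⌋ = 31
river: ρ → (14,14,-14)
river: ρ → (-14,14,14)
ρ-cycle length = 2 (tail of 0 descent steps not counted)

2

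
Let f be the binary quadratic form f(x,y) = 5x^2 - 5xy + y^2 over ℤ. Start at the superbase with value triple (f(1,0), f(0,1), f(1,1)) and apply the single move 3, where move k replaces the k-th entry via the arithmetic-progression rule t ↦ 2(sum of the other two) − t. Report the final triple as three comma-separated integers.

start (5,1,1) = (f(1,0),f(0,1),f(1,1))
replace slot 3: 2·(5+1) − 1 = 11 → (5,1,11)

5,1,11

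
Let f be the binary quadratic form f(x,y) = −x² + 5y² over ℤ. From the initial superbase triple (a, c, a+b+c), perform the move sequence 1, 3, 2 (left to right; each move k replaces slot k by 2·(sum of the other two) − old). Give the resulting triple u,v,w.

start (-1,5,4) = (f(1,0),f(0,1),f(1,1))
replace slot 1: 2·(5+4) − (-1) = 19 → (19,5,4)
replace slot 3: 2·(19+5) − 4 = 44 → (19,5,44)
replace slot 2: 2·(19+44) − 5 = 121 → (19,121,44)

19,121,44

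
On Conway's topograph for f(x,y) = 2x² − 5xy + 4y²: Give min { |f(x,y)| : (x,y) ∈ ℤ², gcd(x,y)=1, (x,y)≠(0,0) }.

translate: b→-1 (≡-5 mod 4), so (2,-5,4)→(2,-1,1)
flip: (2,-1,1)→(1,1,2)
reduced (well bottom): (1,1,2) with a≤c, −a<b≤a
well minimum = a = 1

1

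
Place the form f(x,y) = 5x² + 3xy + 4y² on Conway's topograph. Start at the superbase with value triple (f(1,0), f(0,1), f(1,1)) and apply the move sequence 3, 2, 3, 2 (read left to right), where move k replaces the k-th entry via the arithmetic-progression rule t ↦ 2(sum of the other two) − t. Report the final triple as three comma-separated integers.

start (5,4,12) = (f(1,0),f(0,1),f(1,1))
replace slot 3: 2·(5+4) − 12 = 6 → (5,4,6)
replace slot 2: 2·(5+6) − 4 = 18 → (5,18,6)
replace slot 3: 2·(5+18) − 6 = 40 → (5,18,40)
replace slot 2: 2·(5+40) − 18 = 72 → (5,72,40)

5,72,40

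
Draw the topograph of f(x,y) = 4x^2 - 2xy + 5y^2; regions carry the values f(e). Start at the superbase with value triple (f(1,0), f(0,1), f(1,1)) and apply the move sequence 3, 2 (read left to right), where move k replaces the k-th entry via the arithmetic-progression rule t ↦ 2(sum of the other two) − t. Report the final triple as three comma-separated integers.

start (4,5,7) = (f(1,0),f(0,1),f(1,1))
replace slot 3: 2·(4+5) − 7 = 11 → (4,5,11)
replace slot 2: 2·(4+11) − 5 = 25 → (4,25,11)

4,25,11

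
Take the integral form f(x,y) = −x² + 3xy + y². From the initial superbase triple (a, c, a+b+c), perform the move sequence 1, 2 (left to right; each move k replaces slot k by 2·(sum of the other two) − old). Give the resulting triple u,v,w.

start (-1,1,3) = (f(1,0),f(0,1),f(1,1))
replace slot 1: 2·(1+3) − (-1) = 9 → (9,1,3)
replace slot 2: 2·(9+3) − 1 = 23 → (9,23,3)

9,23,3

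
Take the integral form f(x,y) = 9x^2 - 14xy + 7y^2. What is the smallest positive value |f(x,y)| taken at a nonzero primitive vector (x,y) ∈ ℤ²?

translate: b→4 (≡-14 mod 18), so (9,-14,7)→(9,4,2)
flip: (9,4,2)→(2,-4,9)
translate: b→0 (≡-4 mod 4), so (2,-4,9)→(2,0,7)
reduced (well bottom): (2,0,7) with a≤c, −a<b≤a
well minimum = a = 2

2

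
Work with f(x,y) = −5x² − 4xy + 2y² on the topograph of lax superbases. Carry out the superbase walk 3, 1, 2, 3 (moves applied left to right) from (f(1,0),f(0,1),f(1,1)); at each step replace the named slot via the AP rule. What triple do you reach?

start (-5,2,-7) = (f(1,0),f(0,1),f(1,1))
replace slot 3: 2·((-5)+2) − (-7) = 1 → (-5,2,1)
replace slot 1: 2·(2+1) − (-5) = 11 → (11,2,1)
replace slot 2: 2·(11+1) − 2 = 22 → (11,22,1)
replace slot 3: 2·(11+22) − 1 = 65 → (11,22,65)

11,22,65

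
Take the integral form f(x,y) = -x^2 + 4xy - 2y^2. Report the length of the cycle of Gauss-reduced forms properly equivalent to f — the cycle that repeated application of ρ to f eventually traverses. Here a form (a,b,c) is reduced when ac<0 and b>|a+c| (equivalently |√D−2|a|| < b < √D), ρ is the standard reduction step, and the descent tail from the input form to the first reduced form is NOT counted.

D = 8, ⌊√D⌋ = 2
descent: ρ → (-2,0,1)
descent: ρ → (1,2,-1)  [lands on river]
river: ρ → (-1,2,1)
ρ-cycle length = 2 (tail of 2 descent steps not counted)

2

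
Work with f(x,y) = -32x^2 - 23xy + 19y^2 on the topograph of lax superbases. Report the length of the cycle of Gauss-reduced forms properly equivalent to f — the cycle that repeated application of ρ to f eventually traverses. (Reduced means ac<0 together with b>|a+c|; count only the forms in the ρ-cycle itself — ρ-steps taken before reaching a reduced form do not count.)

D = 2961, ⌊√D⌋ = 54
descent: ρ → (19,23,-32)  [lands on river]
river: ρ → (-32,41,10)
river: ρ → (10,39,-36)
river: ρ → (-36,33,13)
river: ρ → (13,45,-18)
river: ρ → (-18,27,31)
river: ρ → (31,35,-14)
river: ρ → (-14,49,10)
river: ρ → (10,51,-9)
river: ρ → (-9,39,40)
river: ρ → (40,41,-8)
river: ρ → (-8,39,45)
river: ρ → (45,51,-2)
river: ρ → (-2,53,19)
ρ-cycle length = 14 (tail of 1 descent step not counted)

14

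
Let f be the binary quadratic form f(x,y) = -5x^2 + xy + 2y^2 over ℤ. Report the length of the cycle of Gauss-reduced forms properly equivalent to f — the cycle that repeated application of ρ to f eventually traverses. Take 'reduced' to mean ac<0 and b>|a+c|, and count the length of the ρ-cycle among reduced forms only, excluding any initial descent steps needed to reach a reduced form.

D = 41, ⌊√D⌋ = 6
descent: ρ → (2,3,-4)  [lands on river]
river: ρ → (-4,5,1)
river: ρ → (1,5,-4)
river: ρ → (-4,3,2)
river: ρ → (2,5,-2)
river: ρ → (-2,3,4)
river: ρ → (4,5,-1)
river: ρ → (-1,5,4)
river: ρ → (4,3,-2)
river: ρ → (-2,5,2)
ρ-cycle length = 10 (tail of 1 descent step not counted)

10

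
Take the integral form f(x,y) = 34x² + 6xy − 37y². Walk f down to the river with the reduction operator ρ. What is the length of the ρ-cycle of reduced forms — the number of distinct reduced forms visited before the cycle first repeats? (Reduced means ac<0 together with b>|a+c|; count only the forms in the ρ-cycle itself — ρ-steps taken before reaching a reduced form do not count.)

D = 5068, ⌊√D⌋ = 71
river: ρ → (-37,68,3)
river: ρ → (3,70,-14)
river: ρ → (-14,70,3)
river: ρ → (3,68,-37)
river: ρ → (-37,6,34)
river: ρ → (34,62,-9)
river: ρ → (-9,64,27)
river: ρ → (27,44,-29)
river: ρ → (-29,14,42)
river: ρ → (42,70,-1)
river: ρ → (-1,70,42)
river: ρ → (42,14,-29)
river: ρ → (-29,44,27)
river: ρ → (27,64,-9)
river: ρ → (-9,62,34)
river: ρ → (34,6,-37)
ρ-cycle length = 16 (tail of 0 descent steps not counted)

16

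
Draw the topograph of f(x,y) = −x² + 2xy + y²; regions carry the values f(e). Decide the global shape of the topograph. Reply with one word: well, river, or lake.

D = b²−4ac = 2² − 4·(-1)·1 = 8
D > 0 non-square ⇒ indefinite ⇒ periodic river

river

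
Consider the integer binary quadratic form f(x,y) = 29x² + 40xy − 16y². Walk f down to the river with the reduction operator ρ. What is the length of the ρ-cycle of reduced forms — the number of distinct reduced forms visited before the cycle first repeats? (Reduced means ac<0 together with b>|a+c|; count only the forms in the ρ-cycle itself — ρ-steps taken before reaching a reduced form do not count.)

D = 3456, ⌊√D⌋ = 58
river: ρ → (-16,56,5)
river: ρ → (5,54,-27)
river: ρ → (-27,54,5)
river: ρ → (5,56,-16)
river: ρ → (-16,40,29)
river: ρ → (29,18,-27)
river: ρ → (-27,36,20)
river: ρ → (20,44,-19)
river: ρ → (-19,32,32)
river: ρ → (32,32,-19)
river: ρ → (-19,44,20)
river: ρ → (20,36,-27)
river: ρ → (-27,18,29)
river: ρ → (29,40,-16)
ρ-cycle length = 14 (tail of 0 descent steps not counted)

14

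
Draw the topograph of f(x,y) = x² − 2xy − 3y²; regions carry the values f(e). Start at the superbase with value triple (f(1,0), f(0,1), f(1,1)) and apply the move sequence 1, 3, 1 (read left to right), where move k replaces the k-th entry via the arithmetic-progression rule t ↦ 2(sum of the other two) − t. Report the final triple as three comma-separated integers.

start (1,-3,-4) = (f(1,0),f(0,1),f(1,1))
replace slot 1: 2·((-3)+(-4)) − 1 = -15 → (-15,-3,-4)
replace slot 3: 2·((-15)+(-3)) − (-4) = -32 → (-15,-3,-32)
replace slot 1: 2·((-3)+(-32)) − (-15) = -55 → (-55,-3,-32)

-55,-3,-32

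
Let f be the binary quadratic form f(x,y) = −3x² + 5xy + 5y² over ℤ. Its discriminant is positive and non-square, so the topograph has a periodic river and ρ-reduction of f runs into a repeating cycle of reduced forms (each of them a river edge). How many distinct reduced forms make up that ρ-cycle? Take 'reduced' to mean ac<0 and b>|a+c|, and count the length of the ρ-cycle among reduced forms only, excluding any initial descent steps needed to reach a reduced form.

D = 85, ⌊√D⌋ = 9
river: ρ → (5,5,-3)
river: ρ → (-3,7,3)
river: ρ → (3,5,-5)
river: ρ → (-5,5,3)
river: ρ → (3,7,-3)
river: ρ → (-3,5,5)
ρ-cycle length = 6 (tail of 0 descent steps not counted)

6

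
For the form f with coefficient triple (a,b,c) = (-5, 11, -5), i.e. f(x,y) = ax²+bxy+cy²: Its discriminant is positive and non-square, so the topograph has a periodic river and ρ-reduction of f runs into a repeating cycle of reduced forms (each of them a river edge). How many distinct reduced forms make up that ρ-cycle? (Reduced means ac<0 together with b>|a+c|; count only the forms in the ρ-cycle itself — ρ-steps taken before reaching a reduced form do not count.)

D = 21, ⌊√D⌋ = 4
descent: ρ → (-5,-1,1)
descent: ρ → (1,3,-3)  [lands on river]
river: ρ → (-3,3,1)
ρ-cycle length = 2 (tail of 2 descent steps not counted)

2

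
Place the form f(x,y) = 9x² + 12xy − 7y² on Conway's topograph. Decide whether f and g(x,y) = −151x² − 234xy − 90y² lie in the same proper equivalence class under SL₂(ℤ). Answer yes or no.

D₁ = 396, D₂ = 396
river cycle of f (length 4): (-7, 16, 5), (5, 14, -10), (-10, 6, 9), (9, 12, -7)
river cycle of g (length 4): (-7, 16, 5), (5, 14, -10), (-10, 6, 9), (9, 12, -7)
cycles coincide ⇒ equivalent

yes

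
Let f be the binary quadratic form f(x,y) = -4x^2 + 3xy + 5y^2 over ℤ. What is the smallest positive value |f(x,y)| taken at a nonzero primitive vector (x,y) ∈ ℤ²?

river: ρ → (5,7,-2)
river: ρ → (-2,9,1)
river: ρ → (1,9,-2)
river: ρ → (-2,7,5)
river: ρ → (5,3,-4)
river: ρ → (-4,5,4)
river: ρ → (4,3,-5)
river: ρ → (-5,7,2)
river: ρ → (2,9,-1)
river: ρ → (-1,9,2)
river: ρ → (2,7,-5)
river: ρ → (-5,3,4)
river: ρ → (4,5,-4)
river: ρ → (-4,3,5)
closes: descent 0, river 14
min |a| on river = 1

1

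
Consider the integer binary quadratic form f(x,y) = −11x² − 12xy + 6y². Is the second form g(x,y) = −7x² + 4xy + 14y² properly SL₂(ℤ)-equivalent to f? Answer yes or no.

D₁ = 408, D₂ = 408
river cycle of f (length 6): (6, 12, -11), (-11, 10, 7), (7, 18, -3), (-3, 18, 7), (7, 10, -11), (-11, 12, 6)
river cycle of g (length 6): (-7, 18, 3), (3, 18, -7), (-7, 10, 11), (11, 12, -6), (-6, 12, 11), (11, 10, -7)
cycles differ ⇒ inequivalent

no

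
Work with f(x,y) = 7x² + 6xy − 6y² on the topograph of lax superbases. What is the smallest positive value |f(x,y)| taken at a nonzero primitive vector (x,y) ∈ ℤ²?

river: ρ → (-6,6,7)
river: ρ → (7,8,-5)
river: ρ → (-5,12,3)
river: ρ → (3,12,-5)
river: ρ → (-5,8,7)
river: ρ → (7,6,-6)
closes: descent 0, river 6
min |a| on river = 3

3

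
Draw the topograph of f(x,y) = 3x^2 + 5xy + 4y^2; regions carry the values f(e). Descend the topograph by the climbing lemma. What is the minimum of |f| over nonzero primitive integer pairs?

translate: b→-1 (≡5 mod 6), so (3,5,4)→(3,-1,2)
flip: (3,-1,2)→(2,1,3)
reduced (well bottom): (2,1,3) with a≤c, −a<b≤a
well minimum = a = 2

2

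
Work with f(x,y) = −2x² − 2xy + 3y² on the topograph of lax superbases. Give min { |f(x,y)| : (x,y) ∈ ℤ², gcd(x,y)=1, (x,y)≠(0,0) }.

descent: ρ → (3,2,-2)  [lands on river]
river: ρ → (-2,2,3)
river: ρ → (3,4,-1)
river: ρ → (-1,4,3)
closes: descent 1, river 4
min |a| on river = 1

1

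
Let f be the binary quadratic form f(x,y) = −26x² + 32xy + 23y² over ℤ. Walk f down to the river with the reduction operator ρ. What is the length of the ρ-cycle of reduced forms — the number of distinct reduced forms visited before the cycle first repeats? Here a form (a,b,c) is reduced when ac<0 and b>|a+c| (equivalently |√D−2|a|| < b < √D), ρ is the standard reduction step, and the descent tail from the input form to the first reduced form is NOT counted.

D = 3416, ⌊√D⌋ = 58
river: ρ → (23,14,-35)
river: ρ → (-35,56,2)
river: ρ → (2,56,-35)
river: ρ → (-35,14,23)
river: ρ → (23,32,-26)
river: ρ → (-26,20,29)
river: ρ → (29,38,-17)
river: ρ → (-17,30,37)
river: ρ → (37,44,-10)
river: ρ → (-10,56,7)
river: ρ → (7,56,-10)
river: ρ → (-10,44,37)
river: ρ → (37,30,-17)
river: ρ → (-17,38,29)
river: ρ → (29,20,-26)
river: ρ → (-26,32,23)
ρ-cycle length = 16 (tail of 0 descent steps not counted)

16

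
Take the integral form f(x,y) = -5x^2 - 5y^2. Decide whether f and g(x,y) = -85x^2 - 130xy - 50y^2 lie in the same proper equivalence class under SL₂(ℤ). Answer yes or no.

D₁ = -100, D₂ = -100
f is negative-definite; reduce −f:
−f: reduced (well bottom): (5,0,5) with a≤c, −a<b≤a
flip sign back: reduced form of f is (-5,0,-5)
g is negative-definite; reduce −g:
−g: translate: b→-40 (≡130 mod 170), so (85,130,50)→(85,-40,5)
−g: flip: (85,-40,5)→(5,40,85)
−g: translate: b→0 (≡40 mod 10), so (5,40,85)→(5,0,5)
−g: reduced (well bottom): (5,0,5) with a≤c, −a<b≤a
flip sign back: reduced form of g is (-5,0,-5)
reduced forms (-5, 0, -5) vs (-5, 0, -5) ⇒ equivalent

yes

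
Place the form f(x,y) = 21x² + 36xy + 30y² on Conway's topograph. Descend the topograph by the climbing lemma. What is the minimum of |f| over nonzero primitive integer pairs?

translate: b→-6 (≡36 mod 42), so (21,36,30)→(21,-6,15)
flip: (21,-6,15)→(15,6,21)
reduced (well bottom): (15,6,21) with a≤c, −a<b≤a
well minimum = a = 15

15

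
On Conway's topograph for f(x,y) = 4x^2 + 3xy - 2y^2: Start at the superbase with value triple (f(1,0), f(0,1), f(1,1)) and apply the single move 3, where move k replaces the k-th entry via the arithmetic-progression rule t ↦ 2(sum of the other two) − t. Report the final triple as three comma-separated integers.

start (4,-2,5) = (f(1,0),f(0,1),f(1,1))
replace slot 3: 2·(4+(-2)) − 5 = -1 → (4,-2,-1)

4,-2,-1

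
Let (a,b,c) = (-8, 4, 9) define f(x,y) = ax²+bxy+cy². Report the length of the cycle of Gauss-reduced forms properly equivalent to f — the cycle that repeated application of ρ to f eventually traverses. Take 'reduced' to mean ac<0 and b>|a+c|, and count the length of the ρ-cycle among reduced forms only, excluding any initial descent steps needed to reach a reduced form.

D = 304, ⌊√D⌋ = 17
river: ρ → (9,14,-3)
river: ρ → (-3,16,4)
river: ρ → (4,16,-3)
river: ρ → (-3,14,9)
river: ρ → (9,4,-8)
river: ρ → (-8,12,5)
river: ρ → (5,8,-12)
river: ρ → (-12,16,1)
river: ρ → (1,16,-12)
river: ρ → (-12,8,5)
river: ρ → (5,12,-8)
river: ρ → (-8,4,9)
ρ-cycle length = 12 (tail of 0 descent steps not counted)

12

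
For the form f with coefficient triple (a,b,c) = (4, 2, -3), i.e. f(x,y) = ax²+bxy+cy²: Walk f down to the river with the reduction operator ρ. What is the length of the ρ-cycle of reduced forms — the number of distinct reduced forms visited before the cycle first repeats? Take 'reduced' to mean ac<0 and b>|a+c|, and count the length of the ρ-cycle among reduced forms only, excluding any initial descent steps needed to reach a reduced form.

D = 52, ⌊√D⌋ = 7
river: ρ → (-3,4,3)
river: ρ → (3,2,-4)
river: ρ → (-4,6,1)
river: ρ → (1,6,-4)
river: ρ → (-4,2,3)
river: ρ → (3,4,-3)
river: ρ → (-3,2,4)
river: ρ → (4,6,-1)
river: ρ → (-1,6,4)
river: ρ → (4,2,-3)
ρ-cycle length = 10 (tail of 0 descent steps not counted)

10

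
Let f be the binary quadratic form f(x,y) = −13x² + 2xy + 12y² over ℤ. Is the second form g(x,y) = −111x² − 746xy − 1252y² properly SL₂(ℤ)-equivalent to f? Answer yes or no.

D₁ = 628, D₂ = 628
river cycle of f (length 34): (12, 22, -3), (-3, 20, 19), (19, 18, -4), (-4, 22, 9), (9, 14, -12), (-12, 10, 11), (11, 12, -11), (-11, 10, 12), (12, 14, -9), (-9, 22, 4), … (24 more)
river cycle of g (length 34): (-13, 2, 12), (12, 22, -3), (-3, 20, 19), (19, 18, -4), (-4, 22, 9), (9, 14, -12), (-12, 10, 11), (11, 12, -11), (-11, 10, 12), (12, 14, -9), … (24 more)
cycles coincide ⇒ equivalent

yes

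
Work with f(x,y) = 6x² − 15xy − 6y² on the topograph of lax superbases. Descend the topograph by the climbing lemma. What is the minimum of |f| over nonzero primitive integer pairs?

descent: ρ → (-6,15,6)  [lands on river]
river: ρ → (6,9,-12)
river: ρ → (-12,15,3)
river: ρ → (3,15,-12)
river: ρ → (-12,9,6)
river: ρ → (6,15,-6)
river: ρ → (-6,9,12)
river: ρ → (12,15,-3)
river: ρ → (-3,15,12)
river: ρ → (12,9,-6)
closes: descent 1, river 10
min |a| on river = 3

3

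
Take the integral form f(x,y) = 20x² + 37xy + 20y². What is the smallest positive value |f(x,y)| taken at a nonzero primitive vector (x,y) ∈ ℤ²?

translate: b→-3 (≡37 mod 40), so (20,37,20)→(20,-3,3)
flip: (20,-3,3)→(3,3,20)
reduced (well bottom): (3,3,20) with a≤c, −a<b≤a
well minimum = a = 3

3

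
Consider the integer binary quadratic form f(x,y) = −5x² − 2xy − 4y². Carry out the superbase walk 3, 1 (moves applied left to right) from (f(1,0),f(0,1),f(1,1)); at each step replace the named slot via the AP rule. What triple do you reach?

start (-5,-4,-11) = (f(1,0),f(0,1),f(1,1))
replace slot 3: 2·((-5)+(-4)) − (-11) = -7 → (-5,-4,-7)
replace slot 1: 2·((-4)+(-7)) − (-5) = -17 → (-17,-4,-7)

-17,-4,-7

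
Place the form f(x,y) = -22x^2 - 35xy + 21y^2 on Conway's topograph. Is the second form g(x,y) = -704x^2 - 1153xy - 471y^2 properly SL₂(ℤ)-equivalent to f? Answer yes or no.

D₁ = 3073, D₂ = 3073
river cycle of f (length 60): (21, 35, -22), (-22, 53, 3), (3, 55, -4), (-4, 49, 42), (42, 35, -11), (-11, 53, 6), (6, 55, -2), (-2, 53, 33), (33, 13, -22), (-22, 31, 24), … (50 more)
river cycle of g (length 60): (-22, 53, 3), (3, 55, -4), (-4, 49, 42), (42, 35, -11), (-11, 53, 6), (6, 55, -2), (-2, 53, 33), (33, 13, -22), (-22, 31, 24), (24, 17, -29), … (50 more)
cycles coincide ⇒ equivalent

yes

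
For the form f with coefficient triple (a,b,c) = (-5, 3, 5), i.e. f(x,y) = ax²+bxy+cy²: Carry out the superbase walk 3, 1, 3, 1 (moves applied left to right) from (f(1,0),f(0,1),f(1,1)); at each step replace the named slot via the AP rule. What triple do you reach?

start (-5,5,3) = (f(1,0),f(0,1),f(1,1))
replace slot 3: 2·((-5)+5) − 3 = -3 → (-5,5,-3)
replace slot 1: 2·(5+(-3)) − (-5) = 9 → (9,5,-3)
replace slot 3: 2·(9+5) − (-3) = 31 → (9,5,31)
replace slot 1: 2·(5+31) − 9 = 63 → (63,5,31)

63,5,31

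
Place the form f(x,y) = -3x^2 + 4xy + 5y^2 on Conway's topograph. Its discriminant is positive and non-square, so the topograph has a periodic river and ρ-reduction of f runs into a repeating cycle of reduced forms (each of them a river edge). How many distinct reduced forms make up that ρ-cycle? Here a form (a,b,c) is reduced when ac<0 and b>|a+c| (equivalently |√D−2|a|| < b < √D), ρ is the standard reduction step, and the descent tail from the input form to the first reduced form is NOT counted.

D = 76, ⌊√D⌋ = 8
river: ρ → (5,6,-2)
river: ρ → (-2,6,5)
river: ρ → (5,4,-3)
river: ρ → (-3,8,1)
river: ρ → (1,8,-3)
river: ρ → (-3,4,5)
ρ-cycle length = 6 (tail of 0 descent steps not counted)

6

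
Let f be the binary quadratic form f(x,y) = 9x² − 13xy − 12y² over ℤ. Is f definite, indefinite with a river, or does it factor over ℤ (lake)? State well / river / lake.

D = b²−4ac = (-13)² − 4·9·(-12) = 601
D > 0 non-square ⇒ indefinite ⇒ periodic river

river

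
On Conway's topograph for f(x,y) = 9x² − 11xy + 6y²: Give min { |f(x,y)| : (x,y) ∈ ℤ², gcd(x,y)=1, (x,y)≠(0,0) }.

translate: b→7 (≡-11 mod 18), so (9,-11,6)→(9,7,4)
flip: (9,7,4)→(4,-7,9)
translate: b→1 (≡-7 mod 8), so (4,-7,9)→(4,1,6)
reduced (well bottom): (4,1,6) with a≤c, −a<b≤a
well minimum = a = 4

4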